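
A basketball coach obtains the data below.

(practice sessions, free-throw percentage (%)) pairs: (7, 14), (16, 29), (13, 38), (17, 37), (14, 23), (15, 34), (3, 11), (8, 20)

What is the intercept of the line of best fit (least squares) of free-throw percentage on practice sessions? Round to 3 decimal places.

n = 8, Σx = 93, Σy = 206, Σxy = 2710, Σx² = 1257
Sxx = Σx² − (Σx)²/n = 1257 − 1081.125 = 175.875
Sxy = Σxy − (Σx)(Σy)/n = 2710 − 2394.75 = 315.25
b = Sxy/Sxx = 315.25/175.875 = 1.792466
a = ȳ − b·x̄ = 25.75 − 1.792466·11.625 = 4.912580

4.913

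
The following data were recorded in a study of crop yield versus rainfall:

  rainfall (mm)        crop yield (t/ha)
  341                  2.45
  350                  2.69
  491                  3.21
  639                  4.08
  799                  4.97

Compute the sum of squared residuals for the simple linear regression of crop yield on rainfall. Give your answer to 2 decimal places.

0.03

n = 5, Σx = 2620, Σy = 17.4, Σxy = 9931.21, Σx² = 1526584, Σy² = 64.89
Sxx = Σx² − (Σx)²/n = 1526584 − 1372880 = 153704
Sxy = Σxy − (Σx)(Σy)/n = 9931.21 − 9117.6 = 813.61
Syy = Σy² − (Σy)²/n = 64.89 − 60.552 = 4.338
b = Sxy/Sxx = 813.61/153704 = 0.005293
SSE = Syy − b·Sxy = 4.338 − 0.005293·813.61 = 0.031273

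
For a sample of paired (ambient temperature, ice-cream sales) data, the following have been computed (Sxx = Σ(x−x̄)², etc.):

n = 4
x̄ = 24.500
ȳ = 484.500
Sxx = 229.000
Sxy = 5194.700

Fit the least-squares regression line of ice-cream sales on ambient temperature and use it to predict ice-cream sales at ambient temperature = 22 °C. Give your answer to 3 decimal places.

427.789

b = Sxy/Sxx = 5194.7/229 = 22.684279
a = ȳ − b·x̄ = 484.5 − 22.684279·24.5 = -71.264847
ŷ(22) = a + b·22 = -71.264847 + 22.684279·22 = 427.789301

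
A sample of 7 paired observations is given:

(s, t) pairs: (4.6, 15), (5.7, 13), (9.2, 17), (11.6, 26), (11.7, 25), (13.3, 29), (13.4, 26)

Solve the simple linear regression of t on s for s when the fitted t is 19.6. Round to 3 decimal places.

n = 7, Σx = 69.5, Σy = 151, Σxy = 1627.7, Σx² = 766.19
Sxx = Σx² − (Σx)²/n = 766.19 − 690.035714 = 76.154286
Sxy = Σxy − (Σx)(Σy)/n = 1627.7 − 1499.214286 = 128.485714
b = Sxy/Sxx = 128.485714/76.154286 = 1.687176
a = ȳ − b·x̄ = 21.571429 − 1.687176·9.928571 = 4.820177
Set a + b·x = 19.6: x = (19.6 − 4.820177) / 1.687176 = 8.760093

8.760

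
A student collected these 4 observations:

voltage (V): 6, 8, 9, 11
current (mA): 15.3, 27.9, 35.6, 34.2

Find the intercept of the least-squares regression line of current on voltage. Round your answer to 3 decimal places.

n = 4, Σx = 34, Σy = 113, Σxy = 1011.6, Σx² = 302
Sxx = Σx² − (Σx)²/n = 302 − 289 = 13
Sxy = Σxy − (Σx)(Σy)/n = 1011.6 − 960.5 = 51.1
b = Sxy/Sxx = 51.1/13 = 3.930769
a = ȳ − b·x̄ = 28.25 − 3.930769·8.5 = -5.161538

-5.162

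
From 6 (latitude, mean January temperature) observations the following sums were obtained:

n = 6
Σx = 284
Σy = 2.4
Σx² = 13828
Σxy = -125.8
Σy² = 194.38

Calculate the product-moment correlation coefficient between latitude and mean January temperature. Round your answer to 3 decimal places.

-0.877

Sxx = Σx² − (Σx)²/n = 13828 − 13442.666667 = 385.333333
Sxy = Σxy − (Σx)(Σy)/n = -125.8 − 113.6 = -239.4
Syy = Σy² − (Σy)²/n = 194.38 − 0.96 = 193.42
r = Sxy/√(Sxx·Syy) = -239.4/√(74531.173333) = -239.4/273.003980 = -0.876910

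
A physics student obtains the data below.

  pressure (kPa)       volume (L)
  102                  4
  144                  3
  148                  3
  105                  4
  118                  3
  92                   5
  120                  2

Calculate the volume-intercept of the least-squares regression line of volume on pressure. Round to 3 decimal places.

n = 7, Σx = 829, Σy = 24, Σxy = 2758, Σx² = 100857
Sxx = Σx² − (Σx)²/n = 100857 − 98177.285714 = 2679.714286
Sxy = Σxy − (Σx)(Σy)/n = 2758 − 2842.285714 = -84.285714
b = Sxy/Sxx = -84.285714/2679.714286 = -0.031453
a = ȳ − b·x̄ = 3.428571 − (-0.031453)·118.428571 = 7.153534

7.154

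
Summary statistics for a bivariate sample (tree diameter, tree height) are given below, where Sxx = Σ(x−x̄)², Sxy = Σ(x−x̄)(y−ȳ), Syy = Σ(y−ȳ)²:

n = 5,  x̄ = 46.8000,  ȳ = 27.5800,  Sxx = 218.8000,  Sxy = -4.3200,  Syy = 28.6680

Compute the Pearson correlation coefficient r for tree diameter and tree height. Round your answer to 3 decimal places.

-0.055

r = Sxy/√(Sxx·Syy) = -4.32/√(6272.5584) = -4.32/79.199485 = -0.054546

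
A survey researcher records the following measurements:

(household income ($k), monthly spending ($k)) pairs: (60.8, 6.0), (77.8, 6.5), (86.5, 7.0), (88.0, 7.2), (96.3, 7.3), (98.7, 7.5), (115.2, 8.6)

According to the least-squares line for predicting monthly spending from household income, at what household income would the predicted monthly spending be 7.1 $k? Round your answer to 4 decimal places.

87.8228

n = 7, Σx = 623.3, Σy = 50.1, Σxy = 4543.56, Σx² = 57262.15
Sxx = Σx² − (Σx)²/n = 57262.15 − 55500.412857 = 1761.737143
Sxy = Σxy − (Σx)(Σy)/n = 4543.56 − 4461.047143 = 82.512857
b = Sxy/Sxx = 82.512857/1761.737143 = 0.046836
a = ȳ − b·x̄ = 7.157143 − 0.046836·89.042857 = 2.986725
Set a + b·x = 7.1: x = (7.1 − 2.986725) / 0.046836 = 87.822796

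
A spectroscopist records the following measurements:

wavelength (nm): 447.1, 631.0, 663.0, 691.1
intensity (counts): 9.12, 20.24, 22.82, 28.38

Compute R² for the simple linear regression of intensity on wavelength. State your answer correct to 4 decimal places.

n = 4, Σx = 2432.2, Σy = 80.56, Σxy = 51592.07, Σx² = 1515247.62, Σy² = 1819.0088
Sxx = Σx² − (Σx)²/n = 1515247.62 − 1478899.21 = 36348.41
Sxy = Σxy − (Σx)(Σy)/n = 51592.07 − 48984.508 = 2607.562
Syy = Σy² − (Σy)²/n = 1819.0088 − 1622.4784 = 196.5304
R² = Sxy²/(Sxx·Syy) = (2607.562)²/(36348.41·196.5304) = 0.951818

0.9518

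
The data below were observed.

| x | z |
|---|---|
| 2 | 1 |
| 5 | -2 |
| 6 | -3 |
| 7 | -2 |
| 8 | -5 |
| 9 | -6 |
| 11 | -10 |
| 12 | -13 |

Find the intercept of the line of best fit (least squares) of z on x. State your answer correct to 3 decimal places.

5.135

n = 8, Σx = 60, Σy = -40, Σxy = -400, Σx² = 524
Sxx = Σx² − (Σx)²/n = 524 − 450 = 74
Sxy = Σxy − (Σx)(Σy)/n = -400 − (-300) = -100
b = Sxy/Sxx = -100/74 = -1.351351
a = ȳ − b·x̄ = -5 − (-1.351351)·7.5 = 5.135135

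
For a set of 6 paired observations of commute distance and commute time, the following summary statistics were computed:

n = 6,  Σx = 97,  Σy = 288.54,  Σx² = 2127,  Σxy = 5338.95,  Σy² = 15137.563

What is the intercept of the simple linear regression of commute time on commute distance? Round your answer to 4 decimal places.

Sxx = Σx² − (Σx)²/n = 2127 − 1568.166667 = 558.833333
Sxy = Σxy − (Σx)(Σy)/n = 5338.95 − 4664.73 = 674.22
b = Sxy/Sxx = 674.22/558.833333 = 1.206478
a = ȳ − b·x̄ = 48.09 − 1.206478·16.166667 = 28.585276

28.5853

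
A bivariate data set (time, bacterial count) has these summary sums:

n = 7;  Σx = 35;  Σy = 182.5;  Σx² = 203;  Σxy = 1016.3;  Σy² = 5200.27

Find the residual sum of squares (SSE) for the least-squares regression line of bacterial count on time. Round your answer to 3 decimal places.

Sxx = Σx² − (Σx)²/n = 203 − 175 = 28
Sxy = Σxy − (Σx)(Σy)/n = 1016.3 − 912.5 = 103.8
Syy = Σy² − (Σy)²/n = 5200.27 − 4758.035714 = 442.234286
b = Sxy/Sxx = 103.8/28 = 3.707143
SSE = Syy − b·Sxy = 442.234286 − 3.707143·103.8 = 57.432857

57.433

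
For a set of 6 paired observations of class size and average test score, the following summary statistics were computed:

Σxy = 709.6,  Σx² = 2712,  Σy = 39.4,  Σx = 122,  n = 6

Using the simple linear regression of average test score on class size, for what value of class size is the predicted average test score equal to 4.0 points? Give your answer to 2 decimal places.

26.82

Sxx = Σx² − (Σx)²/n = 2712 − 2480.666667 = 231.333333
Sxy = Σxy − (Σx)(Σy)/n = 709.6 − 801.133333 = -91.533333
b = Sxy/Sxx = -91.533333/231.333333 = -0.395677
a = ȳ − b·x̄ = 6.566667 − (-0.395677)·20.333333 = 14.612104
Set a + b·x = 4.0: x = (4.0 − 14.612104) / (-0.395677) = 26.820102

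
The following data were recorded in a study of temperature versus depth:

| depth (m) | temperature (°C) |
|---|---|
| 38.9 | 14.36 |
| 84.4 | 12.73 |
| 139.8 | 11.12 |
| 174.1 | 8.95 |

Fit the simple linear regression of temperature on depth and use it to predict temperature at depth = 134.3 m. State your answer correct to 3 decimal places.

n = 4, Σx = 437.2, Σy = 47.16, Σxy = 4745.787, Σx² = 58491.42
Sxx = Σx² − (Σx)²/n = 58491.42 − 47785.96 = 10705.46
Sxy = Σxy − (Σx)(Σy)/n = 4745.787 − 5154.588 = -408.801
b = Sxy/Sxx = -408.801/10705.46 = -0.038186
a = ȳ − b·x̄ = 11.79 − (-0.038186)·109.3 = 15.963753
ŷ(134.3) = a + b·134.3 = 15.963753 + (-0.038186)·134.3 = 10.835345

10.835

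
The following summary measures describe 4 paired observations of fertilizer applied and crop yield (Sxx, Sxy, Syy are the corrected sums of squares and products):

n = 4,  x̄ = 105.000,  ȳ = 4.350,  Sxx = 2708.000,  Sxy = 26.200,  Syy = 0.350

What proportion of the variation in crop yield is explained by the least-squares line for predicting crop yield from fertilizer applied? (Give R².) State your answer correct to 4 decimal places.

0.7242

R² = Sxy²/(Sxx·Syy) = (26.2)²/(2708·0.35) = 0.724246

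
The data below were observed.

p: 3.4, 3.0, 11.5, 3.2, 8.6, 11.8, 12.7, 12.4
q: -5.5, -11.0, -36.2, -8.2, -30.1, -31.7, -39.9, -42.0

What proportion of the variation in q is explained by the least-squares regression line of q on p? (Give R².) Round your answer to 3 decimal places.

0.952

n = 8, Σx = 66.6, Σy = -204.6, Σxy = -2154.69, Σx² = 691.3, Σy² = 6795.84
Sxx = Σx² − (Σx)²/n = 691.3 − 554.445 = 136.855
Sxy = Σxy − (Σx)(Σy)/n = -2154.69 − (-1703.295) = -451.395
Syy = Σy² − (Σy)²/n = 6795.84 − 5232.645 = 1563.195
R² = Sxy²/(Sxx·Syy) = (-451.395)²/(136.855·1563.195) = 0.952444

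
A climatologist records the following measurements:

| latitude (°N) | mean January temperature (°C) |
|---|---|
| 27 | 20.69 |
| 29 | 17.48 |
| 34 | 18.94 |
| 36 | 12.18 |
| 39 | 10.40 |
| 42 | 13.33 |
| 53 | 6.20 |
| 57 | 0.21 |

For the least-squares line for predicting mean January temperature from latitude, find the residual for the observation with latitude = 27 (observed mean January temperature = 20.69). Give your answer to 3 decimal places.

n = 8, Σx = 317, Σy = 99.43, Σxy = 3454.02, Σx² = 13365
Sxx = Σx² − (Σx)²/n = 13365 − 12561.125 = 803.875
Sxy = Σxy − (Σx)(Σy)/n = 3454.02 − 3939.91375 = -485.89375
b = Sxy/Sxx = -485.89375/803.875 = -0.604439
a = ȳ − b·x̄ = 12.42875 − (-0.604439)·39.625 = 36.379663
ŷ(27) = 36.379663 + (-0.604439)·27 = 20.059798
residual = y − ŷ = 20.69 − 20.059798 = 0.630202

0.630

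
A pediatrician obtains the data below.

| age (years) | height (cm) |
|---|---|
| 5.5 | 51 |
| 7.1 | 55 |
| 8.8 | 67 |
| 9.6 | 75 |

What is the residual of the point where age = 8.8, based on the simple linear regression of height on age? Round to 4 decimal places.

-1.1469

n = 4, Σx = 31, Σy = 248, Σxy = 1980.6, Σx² = 250.26
Sxx = Σx² − (Σx)²/n = 250.26 − 240.25 = 10.01
Sxy = Σxy − (Σx)(Σy)/n = 1980.6 − 1922 = 58.6
b = Sxy/Sxx = 58.6/10.01 = 5.854146
a = ȳ − b·x̄ = 62 − 5.854146·7.75 = 16.630370
ŷ(8.8) = 16.630370 + 5.854146·8.8 = 68.146853
residual = y − ŷ = 67 − 68.146853 = -1.146853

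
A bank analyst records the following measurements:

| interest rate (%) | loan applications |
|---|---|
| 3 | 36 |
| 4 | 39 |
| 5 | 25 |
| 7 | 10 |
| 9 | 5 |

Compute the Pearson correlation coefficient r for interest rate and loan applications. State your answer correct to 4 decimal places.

n = 5, Σx = 28, Σy = 115, Σxy = 504, Σx² = 180, Σy² = 3567
Sxx = Σx² − (Σx)²/n = 180 − 156.8 = 23.2
Sxy = Σxy − (Σx)(Σy)/n = 504 − 644 = -140
Syy = Σy² − (Σy)²/n = 3567 − 2645 = 922
r = Sxy/√(Sxx·Syy) = -140/√(21390.4) = -140/146.254573 = -0.957235

-0.9572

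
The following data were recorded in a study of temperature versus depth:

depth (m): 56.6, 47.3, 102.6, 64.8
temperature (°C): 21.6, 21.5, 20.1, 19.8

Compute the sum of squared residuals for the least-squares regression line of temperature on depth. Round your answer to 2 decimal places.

1.48

n = 4, Σx = 271.3, Σy = 83, Σxy = 5584.81, Σx² = 20166.65, Σy² = 1724.86
Sxx = Σx² − (Σx)²/n = 20166.65 − 18400.9225 = 1765.7275
Sxy = Σxy − (Σx)(Σy)/n = 5584.81 − 5629.475 = -44.665
Syy = Σy² − (Σy)²/n = 1724.86 − 1722.25 = 2.61
b = Sxy/Sxx = -44.665/1765.7275 = -0.025296
SSE = Syy − b·Sxy = 2.61 − (-0.025296)·(-44.665) = 1.480175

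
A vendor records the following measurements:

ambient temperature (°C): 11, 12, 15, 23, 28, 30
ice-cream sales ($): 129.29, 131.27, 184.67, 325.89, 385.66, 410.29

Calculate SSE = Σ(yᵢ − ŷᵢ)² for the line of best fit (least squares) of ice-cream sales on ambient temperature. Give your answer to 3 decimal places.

418.676

n = 6, Σx = 119, Σy = 1567.07, Σxy = 36370.13, Σx² = 2703, Σy² = 491326.5377
Sxx = Σx² − (Σx)²/n = 2703 − 2360.166667 = 342.833333
Sxy = Σxy − (Σx)(Σy)/n = 36370.13 − 31080.221667 = 5289.908333
Syy = Σy² − (Σy)²/n = 491326.5377 − 409284.730817 = 82041.806883
b = Sxy/Sxx = 5289.908333/342.833333 = 15.429971
SSE = Syy − b·Sxy = 82041.806883 − 15.429971·5289.908333 = 418.675600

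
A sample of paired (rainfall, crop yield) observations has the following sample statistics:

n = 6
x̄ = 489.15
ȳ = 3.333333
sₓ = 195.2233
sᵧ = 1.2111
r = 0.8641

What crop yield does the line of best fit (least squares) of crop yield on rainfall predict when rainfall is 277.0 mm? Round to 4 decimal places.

b = r · sᵧ/sₓ = 0.8641 · 1.2111/195.2233 = 0.005361
a = ȳ − b·x̄ = 3.333333 − 0.005361·489.15 = 0.711202
ŷ(277.0) = a + b·277.0 = 0.711202 + 0.005361·277 = 2.196084

2.1961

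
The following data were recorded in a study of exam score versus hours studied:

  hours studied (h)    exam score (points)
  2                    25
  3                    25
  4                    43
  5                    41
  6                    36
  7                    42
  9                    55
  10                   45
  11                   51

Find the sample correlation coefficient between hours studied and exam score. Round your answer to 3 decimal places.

0.840

n = 9, Σx = 57, Σy = 363, Σxy = 2518, Σx² = 441, Σy² = 15491
Sxx = Σx² − (Σx)²/n = 441 − 361 = 80
Sxy = Σxy − (Σx)(Σy)/n = 2518 − 2299 = 219
Syy = Σy² − (Σy)²/n = 15491 − 14641 = 850
r = Sxy/√(Sxx·Syy) = 219/√(68000) = 219/260.768096 = 0.839827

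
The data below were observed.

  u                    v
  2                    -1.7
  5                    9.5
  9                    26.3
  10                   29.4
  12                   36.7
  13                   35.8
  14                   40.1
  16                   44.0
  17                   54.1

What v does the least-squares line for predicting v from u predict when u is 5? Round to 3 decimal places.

n = 9, Σx = 98, Σy = 274.2, Σxy = 3665.7, Σx² = 1264
Sxx = Σx² − (Σx)²/n = 1264 − 1067.111111 = 196.888889
Sxy = Σxy − (Σx)(Σy)/n = 3665.7 − 2985.733333 = 679.966667
b = Sxy/Sxx = 679.966667/196.888889 = 3.453555
a = ȳ − b·x̄ = 30.466667 − 3.453555·10.888889 = -7.138713
ŷ(5) = a + b·5 = -7.138713 + 3.453555·5 = 10.129063

10.129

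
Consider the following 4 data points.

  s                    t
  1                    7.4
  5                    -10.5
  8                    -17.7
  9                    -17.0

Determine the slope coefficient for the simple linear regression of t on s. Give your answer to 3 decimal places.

-3.157

n = 4, Σx = 23, Σy = -37.8, Σxy = -339.7, Σx² = 171
Sxx = Σx² − (Σx)²/n = 171 − 132.25 = 38.75
Sxy = Σxy − (Σx)(Σy)/n = -339.7 − (-217.35) = -122.35
b = Sxy/Sxx = -122.35/38.75 = -3.157419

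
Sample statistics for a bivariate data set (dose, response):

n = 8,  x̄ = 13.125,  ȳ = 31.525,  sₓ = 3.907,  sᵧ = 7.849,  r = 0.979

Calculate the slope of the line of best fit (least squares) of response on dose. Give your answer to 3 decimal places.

b = r · sᵧ/sₓ = 0.979 · 7.849/3.907 = 1.966770

1.967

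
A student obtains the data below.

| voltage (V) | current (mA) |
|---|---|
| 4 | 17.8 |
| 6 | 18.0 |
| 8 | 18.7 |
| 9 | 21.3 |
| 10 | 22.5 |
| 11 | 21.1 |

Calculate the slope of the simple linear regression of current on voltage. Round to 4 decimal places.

n = 6, Σx = 48, Σy = 119.4, Σxy = 977.6, Σx² = 418
Sxx = Σx² − (Σx)²/n = 418 − 384 = 34
Sxy = Σxy − (Σx)(Σy)/n = 977.6 − 955.2 = 22.4
b = Sxy/Sxx = 22.4/34 = 0.658824

0.6588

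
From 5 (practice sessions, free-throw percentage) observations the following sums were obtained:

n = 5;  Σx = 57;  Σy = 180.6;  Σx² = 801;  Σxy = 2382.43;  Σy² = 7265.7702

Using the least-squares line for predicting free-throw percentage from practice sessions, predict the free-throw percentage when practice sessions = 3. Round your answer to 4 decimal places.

Sxx = Σx² − (Σx)²/n = 801 − 649.8 = 151.2
Sxy = Σxy − (Σx)(Σy)/n = 2382.43 − 2058.84 = 323.59
b = Sxy/Sxx = 323.59/151.2 = 2.140146
a = ȳ − b·x̄ = 36.12 − 2.140146·11.4 = 11.722341
ŷ(3) = a + b·3 = 11.722341 + 2.140146·3 = 18.142778

18.1428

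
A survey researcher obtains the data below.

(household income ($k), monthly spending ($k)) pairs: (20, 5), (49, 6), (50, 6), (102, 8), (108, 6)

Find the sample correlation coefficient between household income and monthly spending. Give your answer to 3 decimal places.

0.713

n = 5, Σx = 329, Σy = 31, Σxy = 2158, Σx² = 27369, Σy² = 197
Sxx = Σx² − (Σx)²/n = 27369 − 21648.2 = 5720.8
Sxy = Σxy − (Σx)(Σy)/n = 2158 − 2039.8 = 118.2
Syy = Σy² − (Σy)²/n = 197 − 192.2 = 4.8
r = Sxy/√(Sxx·Syy) = 118.2/√(27459.84) = 118.2/165.710108 = 0.713294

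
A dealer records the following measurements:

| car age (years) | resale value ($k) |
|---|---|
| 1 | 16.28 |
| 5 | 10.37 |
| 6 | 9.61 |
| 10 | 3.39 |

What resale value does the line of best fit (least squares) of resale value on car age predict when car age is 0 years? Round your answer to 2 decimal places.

n = 4, Σx = 22, Σy = 39.65, Σxy = 159.69, Σx² = 162
Sxx = Σx² − (Σx)²/n = 162 − 121 = 41
Sxy = Σxy − (Σx)(Σy)/n = 159.69 − 218.075 = -58.385
b = Sxy/Sxx = -58.385/41 = -1.424024
a = ȳ − b·x̄ = 9.9125 − (-1.424024)·5.5 = 17.744634
ŷ(0) = a + b·0 = 17.744634 + (-1.424024)·0 = 17.744634

17.74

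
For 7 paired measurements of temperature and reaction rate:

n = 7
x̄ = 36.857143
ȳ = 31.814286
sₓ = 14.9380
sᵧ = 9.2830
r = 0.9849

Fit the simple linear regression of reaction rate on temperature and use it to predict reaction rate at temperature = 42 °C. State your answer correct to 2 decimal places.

34.96

b = r · sᵧ/sₓ = 0.9849 · 9.283/14.938 = 0.612052
a = ȳ − b·x̄ = 31.814286 − 0.612052·36.857143 = 9.255813
ŷ(42) = a + b·42 = 9.255813 + 0.612052·42 = 34.961980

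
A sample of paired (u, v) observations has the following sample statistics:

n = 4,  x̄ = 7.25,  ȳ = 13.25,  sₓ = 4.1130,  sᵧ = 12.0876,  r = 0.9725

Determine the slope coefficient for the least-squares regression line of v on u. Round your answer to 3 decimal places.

2.858

b = r · sᵧ/sₓ = 0.9725 · 12.0876/4.113 = 2.858058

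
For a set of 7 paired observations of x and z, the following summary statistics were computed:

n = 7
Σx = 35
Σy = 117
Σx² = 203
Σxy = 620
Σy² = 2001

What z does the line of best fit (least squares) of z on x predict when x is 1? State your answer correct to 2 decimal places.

11.71

Sxx = Σx² − (Σx)²/n = 203 − 175 = 28
Sxy = Σxy − (Σx)(Σy)/n = 620 − 585 = 35
b = Sxy/Sxx = 35/28 = 1.25
a = ȳ − b·x̄ = 16.714286 − 1.25·5 = 10.464286
ŷ(1) = a + b·1 = 10.464286 + 1.25·1 = 11.714286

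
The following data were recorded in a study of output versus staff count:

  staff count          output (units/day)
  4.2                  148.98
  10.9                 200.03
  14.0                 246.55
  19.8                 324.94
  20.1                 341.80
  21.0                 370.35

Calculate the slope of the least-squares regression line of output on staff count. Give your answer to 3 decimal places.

12.981

n = 6, Σx = 90, Σy = 1632.65, Σxy = 27339.085, Σx² = 1569.5
Sxx = Σx² − (Σx)²/n = 1569.5 − 1350 = 219.5
Sxy = Σxy − (Σx)(Σy)/n = 27339.085 − 24489.75 = 2849.335
b = Sxy/Sxx = 2849.335/219.5 = 12.981025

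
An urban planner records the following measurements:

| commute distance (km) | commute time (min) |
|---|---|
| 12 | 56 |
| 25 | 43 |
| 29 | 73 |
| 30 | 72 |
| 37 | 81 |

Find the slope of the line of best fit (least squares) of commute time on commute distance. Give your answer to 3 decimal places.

n = 5, Σx = 133, Σy = 325, Σxy = 9021, Σx² = 3879
Sxx = Σx² − (Σx)²/n = 3879 − 3537.8 = 341.2
Sxy = Σxy − (Σx)(Σy)/n = 9021 − 8645 = 376
b = Sxy/Sxx = 376/341.2 = 1.101993

1.102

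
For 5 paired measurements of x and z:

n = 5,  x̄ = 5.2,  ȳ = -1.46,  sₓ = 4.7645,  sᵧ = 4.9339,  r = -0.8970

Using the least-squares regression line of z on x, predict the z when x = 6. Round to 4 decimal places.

b = r · sᵧ/sₓ = -0.897 · 4.9339/4.7645 = -0.928892
a = ȳ − b·x̄ = -1.46 − (-0.928892)·5.2 = 3.370241
ŷ(6) = a + b·6 = 3.370241 + (-0.928892)·6 = -2.203114

-2.2031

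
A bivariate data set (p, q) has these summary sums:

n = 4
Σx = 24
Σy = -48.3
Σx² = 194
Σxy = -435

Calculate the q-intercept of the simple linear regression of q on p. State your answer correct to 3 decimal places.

5.349

Sxx = Σx² − (Σx)²/n = 194 − 144 = 50
Sxy = Σxy − (Σx)(Σy)/n = -435 − (-289.8) = -145.2
b = Sxy/Sxx = -145.2/50 = -2.904
a = ȳ − b·x̄ = -12.075 − (-2.904)·6 = 5.349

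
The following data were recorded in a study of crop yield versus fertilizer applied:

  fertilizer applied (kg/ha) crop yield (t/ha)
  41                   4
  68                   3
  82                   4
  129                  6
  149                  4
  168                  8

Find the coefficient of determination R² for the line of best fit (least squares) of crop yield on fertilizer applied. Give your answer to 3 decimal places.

n = 6, Σx = 637, Σy = 29, Σxy = 3410, Σx² = 80095, Σy² = 157
Sxx = Σx² − (Σx)²/n = 80095 − 67628.166667 = 12466.833333
Sxy = Σxy − (Σx)(Σy)/n = 3410 − 3078.833333 = 331.166667
Syy = Σy² − (Σy)²/n = 157 − 140.166667 = 16.833333
R² = Sxy²/(Sxx·Syy) = (331.166667)²/(12466.833333·16.833333) = 0.522597

0.523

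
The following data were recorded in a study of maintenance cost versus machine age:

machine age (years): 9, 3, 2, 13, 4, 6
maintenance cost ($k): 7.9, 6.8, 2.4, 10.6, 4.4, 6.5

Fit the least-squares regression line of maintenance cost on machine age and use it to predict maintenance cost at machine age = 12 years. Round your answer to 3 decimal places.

9.971

n = 6, Σx = 37, Σy = 38.6, Σxy = 290.7, Σx² = 315
Sxx = Σx² − (Σx)²/n = 315 − 228.166667 = 86.833333
Sxy = Σxy − (Σx)(Σy)/n = 290.7 − 238.033333 = 52.666667
b = Sxy/Sxx = 52.666667/86.833333 = 0.606526
a = ȳ − b·x̄ = 6.433333 − 0.606526·6.166667 = 2.693090
ŷ(12) = a + b·12 = 2.693090 + 0.606526·12 = 9.971401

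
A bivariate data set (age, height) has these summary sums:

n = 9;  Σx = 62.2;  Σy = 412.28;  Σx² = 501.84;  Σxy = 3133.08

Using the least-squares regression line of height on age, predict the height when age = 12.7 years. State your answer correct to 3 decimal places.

68.634

Sxx = Σx² − (Σx)²/n = 501.84 − 429.871111 = 71.968889
Sxy = Σxy − (Σx)(Σy)/n = 3133.08 − 2849.312889 = 283.767111
b = Sxy/Sxx = 283.767111/71.968889 = 3.942914
a = ȳ − b·x̄ = 45.808889 − 3.942914·6.911111 = 18.558975
ŷ(12.7) = a + b·12.7 = 18.558975 + 3.942914·12.7 = 68.633978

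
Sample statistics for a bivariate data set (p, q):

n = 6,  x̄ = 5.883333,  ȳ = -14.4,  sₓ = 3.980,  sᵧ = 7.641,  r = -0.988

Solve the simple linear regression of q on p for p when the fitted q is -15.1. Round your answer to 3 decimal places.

6.252

b = r · sᵧ/sₓ = -0.988 · 7.641/3.98 = -1.896811
a = ȳ − b·x̄ = -14.4 − (-1.896811)·5.883333 = -3.240429
Set a + b·x = -15.1: x = (-15.1 − (-3.240429)) / (-1.896811) = 6.252373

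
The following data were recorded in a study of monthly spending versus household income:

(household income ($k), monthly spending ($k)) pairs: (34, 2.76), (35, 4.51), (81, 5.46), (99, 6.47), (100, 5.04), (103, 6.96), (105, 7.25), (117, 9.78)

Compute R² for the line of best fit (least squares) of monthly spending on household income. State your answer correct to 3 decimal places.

0.702

n = 8, Σx = 674, Σy = 48.23, Σxy = 4460.87, Σx² = 64066, Σy² = 321.6843
Sxx = Σx² − (Σx)²/n = 64066 − 56784.5 = 7281.5
Sxy = Σxy − (Σx)(Σy)/n = 4460.87 − 4063.3775 = 397.4925
Syy = Σy² − (Σy)²/n = 321.6843 − 290.766613 = 30.917687
R² = Sxy²/(Sxx·Syy) = (397.4925)²/(7281.5·30.917687) = 0.701827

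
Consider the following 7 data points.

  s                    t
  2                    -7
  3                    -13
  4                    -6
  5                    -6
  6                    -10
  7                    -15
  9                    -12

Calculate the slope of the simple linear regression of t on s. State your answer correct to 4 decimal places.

n = 7, Σx = 36, Σy = -69, Σxy = -380, Σx² = 220
Sxx = Σx² − (Σx)²/n = 220 − 185.142857 = 34.857143
Sxy = Σxy − (Σx)(Σy)/n = -380 − (-354.857143) = -25.142857
b = Sxy/Sxx = -25.142857/34.857143 = -0.721311

-0.7213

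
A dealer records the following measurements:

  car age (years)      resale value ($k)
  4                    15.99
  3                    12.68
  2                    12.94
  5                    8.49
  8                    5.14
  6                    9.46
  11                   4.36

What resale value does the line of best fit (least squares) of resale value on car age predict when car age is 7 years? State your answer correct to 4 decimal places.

n = 7, Σx = 39, Σy = 69.06, Σxy = 316.17, Σx² = 275
Sxx = Σx² − (Σx)²/n = 275 − 217.285714 = 57.714286
Sxy = Σxy − (Σx)(Σy)/n = 316.17 − 384.762857 = -68.592857
b = Sxy/Sxx = -68.592857/57.714286 = -1.188490
a = ȳ − b·x̄ = 9.865714 − (-1.188490)·5.571429 = 16.487302
ŷ(7) = a + b·7 = 16.487302 + (-1.188490)·7 = 8.167871

8.1679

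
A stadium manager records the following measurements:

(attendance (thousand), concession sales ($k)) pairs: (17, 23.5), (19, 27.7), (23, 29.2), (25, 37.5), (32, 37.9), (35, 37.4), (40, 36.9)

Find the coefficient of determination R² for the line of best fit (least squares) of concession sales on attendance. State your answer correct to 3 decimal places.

0.692

n = 7, Σx = 191, Σy = 230.1, Σxy = 6532.7, Σx² = 5653, Σy² = 7775.21
Sxx = Σx² − (Σx)²/n = 5653 − 5211.571429 = 441.428571
Sxy = Σxy − (Σx)(Σy)/n = 6532.7 − 6278.442857 = 254.257143
Syy = Σy² − (Σy)²/n = 7775.21 − 7563.715714 = 211.494286
R² = Sxy²/(Sxx·Syy) = (254.257143)²/(441.428571·211.494286) = 0.692448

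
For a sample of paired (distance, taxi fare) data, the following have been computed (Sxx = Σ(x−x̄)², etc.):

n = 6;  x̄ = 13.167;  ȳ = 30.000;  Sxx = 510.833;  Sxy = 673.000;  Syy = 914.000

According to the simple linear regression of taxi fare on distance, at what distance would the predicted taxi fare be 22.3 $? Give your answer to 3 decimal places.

7.322

b = Sxy/Sxx = 673/510.833 = 1.317456
a = ȳ − b·x̄ = 30 − 1.317456·13.167 = 12.653057
Set a + b·x = 22.3: x = (22.3 − 12.653057) / 1.317456 = 7.322403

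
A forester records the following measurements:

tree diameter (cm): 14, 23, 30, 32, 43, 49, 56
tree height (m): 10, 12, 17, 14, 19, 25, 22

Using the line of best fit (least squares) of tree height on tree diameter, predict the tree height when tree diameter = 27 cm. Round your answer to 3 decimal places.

n = 7, Σx = 247, Σy = 119, Σxy = 4648, Σx² = 10035
Sxx = Σx² − (Σx)²/n = 10035 − 8715.571429 = 1319.428571
Sxy = Σxy − (Σx)(Σy)/n = 4648 − 4199 = 449
b = Sxy/Sxx = 449/1319.428571 = 0.340299
a = ȳ − b·x̄ = 17 − 0.340299·35.285714 = 4.992313
ŷ(27) = a + b·27 = 4.992313 + 0.340299·27 = 14.180381

14.180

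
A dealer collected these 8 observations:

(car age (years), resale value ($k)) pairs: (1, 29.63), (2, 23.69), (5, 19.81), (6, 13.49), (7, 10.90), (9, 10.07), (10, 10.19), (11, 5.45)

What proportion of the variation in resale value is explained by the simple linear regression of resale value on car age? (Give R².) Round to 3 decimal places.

0.926

n = 8, Σx = 51, Σy = 123.23, Σxy = 585.78, Σx² = 417, Σy² = 2367.3227
Sxx = Σx² − (Σx)²/n = 417 − 325.125 = 91.875
Sxy = Σxy − (Σx)(Σy)/n = 585.78 − 785.59125 = -199.81125
Syy = Σy² − (Σy)²/n = 2367.3227 − 1898.204113 = 469.118587
R² = Sxy²/(Sxx·Syy) = (-199.81125)²/(91.875·469.118587) = 0.926318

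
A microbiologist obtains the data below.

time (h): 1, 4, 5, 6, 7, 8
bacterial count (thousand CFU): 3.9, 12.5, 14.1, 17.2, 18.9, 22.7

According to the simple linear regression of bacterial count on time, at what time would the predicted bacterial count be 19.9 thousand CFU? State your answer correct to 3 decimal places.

n = 6, Σx = 31, Σy = 89.3, Σxy = 541.5, Σx² = 191
Sxx = Σx² − (Σx)²/n = 191 − 160.166667 = 30.833333
Sxy = Σxy − (Σx)(Σy)/n = 541.5 − 461.383333 = 80.116667
b = Sxy/Sxx = 80.116667/30.833333 = 2.598378
a = ȳ − b·x̄ = 14.883333 − 2.598378·5.166667 = 1.458378
Set a + b·x = 19.9: x = (19.9 − 1.458378) / 2.598378 = 7.097358

7.097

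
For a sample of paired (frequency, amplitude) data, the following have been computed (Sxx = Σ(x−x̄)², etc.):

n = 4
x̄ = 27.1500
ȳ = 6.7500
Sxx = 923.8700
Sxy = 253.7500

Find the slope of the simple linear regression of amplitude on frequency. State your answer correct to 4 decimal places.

0.2747

b = Sxy/Sxx = 253.75/923.87 = 0.274660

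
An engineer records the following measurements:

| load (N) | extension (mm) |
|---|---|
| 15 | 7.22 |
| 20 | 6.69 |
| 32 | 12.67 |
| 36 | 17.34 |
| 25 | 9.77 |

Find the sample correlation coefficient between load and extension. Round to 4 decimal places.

n = 5, Σx = 128, Σy = 53.69, Σxy = 1516.03, Σx² = 3570, Σy² = 653.5419
Sxx = Σx² − (Σx)²/n = 3570 − 3276.8 = 293.2
Sxy = Σxy − (Σx)(Σy)/n = 1516.03 − 1374.464 = 141.566
Syy = Σy² − (Σy)²/n = 653.5419 − 576.52322 = 77.01868
r = Sxy/√(Sxx·Syy) = 141.566/√(22581.876976) = 141.566/150.272675 = 0.942061

0.9421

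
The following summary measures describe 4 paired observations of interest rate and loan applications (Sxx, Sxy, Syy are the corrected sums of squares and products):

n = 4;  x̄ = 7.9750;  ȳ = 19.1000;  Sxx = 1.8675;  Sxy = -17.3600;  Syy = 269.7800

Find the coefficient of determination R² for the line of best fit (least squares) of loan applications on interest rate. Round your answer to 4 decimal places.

0.5982

R² = Sxy²/(Sxx·Syy) = (-17.36)²/(1.8675·269.78) = 0.598176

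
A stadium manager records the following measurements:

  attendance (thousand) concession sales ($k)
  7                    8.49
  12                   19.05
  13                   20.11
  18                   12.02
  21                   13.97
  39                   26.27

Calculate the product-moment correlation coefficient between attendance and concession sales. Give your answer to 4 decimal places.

0.6998

n = 6, Σx = 110, Σy = 99.91, Σxy = 2083.72, Σx² = 2648, Σy² = 1869.1489
Sxx = Σx² − (Σx)²/n = 2648 − 2016.666667 = 631.333333
Sxy = Σxy − (Σx)(Σy)/n = 2083.72 − 1831.683333 = 252.036667
Syy = Σy² − (Σy)²/n = 1869.1489 − 1663.668017 = 205.480883
r = Sxy/√(Sxx·Syy) = 252.036667/√(129726.931011) = 252.036667/360.176250 = 0.699759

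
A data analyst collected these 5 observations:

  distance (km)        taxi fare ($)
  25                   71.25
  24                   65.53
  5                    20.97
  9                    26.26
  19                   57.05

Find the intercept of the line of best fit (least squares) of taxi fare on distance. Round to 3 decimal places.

6.313

n = 5, Σx = 82, Σy = 241.06, Σxy = 4779.11, Σx² = 1668
Sxx = Σx² − (Σx)²/n = 1668 − 1344.8 = 323.2
Sxy = Σxy − (Σx)(Σy)/n = 4779.11 − 3953.384 = 825.726
b = Sxy/Sxx = 825.726/323.2 = 2.554845
a = ȳ − b·x̄ = 48.212 − 2.554845·16.4 = 6.312537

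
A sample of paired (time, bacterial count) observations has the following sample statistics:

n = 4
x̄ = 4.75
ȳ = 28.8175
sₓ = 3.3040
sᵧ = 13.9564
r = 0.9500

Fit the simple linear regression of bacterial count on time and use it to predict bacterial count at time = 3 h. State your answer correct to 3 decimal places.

21.795

b = r · sᵧ/sₓ = 0.95 · 13.9564/3.304 = 4.012887
a = ȳ − b·x̄ = 28.8175 − 4.012887·4.75 = 9.756285
ŷ(3) = a + b·3 = 9.756285 + 4.012887·3 = 21.794947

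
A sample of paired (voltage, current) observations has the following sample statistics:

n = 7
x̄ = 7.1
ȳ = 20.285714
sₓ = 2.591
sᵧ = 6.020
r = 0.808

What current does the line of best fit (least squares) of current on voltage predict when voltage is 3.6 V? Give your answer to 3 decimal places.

b = r · sᵧ/sₓ = 0.808 · 6.02/2.591 = 1.877329
a = ȳ − b·x̄ = 20.285714 − 1.877329·7.1 = 6.956677
ŷ(3.6) = a + b·3.6 = 6.956677 + 1.877329·3.6 = 13.715062

13.715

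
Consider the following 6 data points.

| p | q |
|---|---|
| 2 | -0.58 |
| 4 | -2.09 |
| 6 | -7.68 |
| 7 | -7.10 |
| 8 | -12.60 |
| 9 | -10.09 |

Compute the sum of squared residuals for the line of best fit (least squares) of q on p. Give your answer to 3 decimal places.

n = 6, Σx = 36, Σy = -40.14, Σxy = -296.91, Σx² = 250, Σy² = 374.665
Sxx = Σx² − (Σx)²/n = 250 − 216 = 34
Sxy = Σxy − (Σx)(Σy)/n = -296.91 − (-240.84) = -56.07
Syy = Σy² − (Σy)²/n = 374.665 − 268.5366 = 106.1284
b = Sxy/Sxx = -56.07/34 = -1.649118
SSE = Syy − b·Sxy = 106.1284 − (-1.649118)·(-56.07) = 13.662374

13.662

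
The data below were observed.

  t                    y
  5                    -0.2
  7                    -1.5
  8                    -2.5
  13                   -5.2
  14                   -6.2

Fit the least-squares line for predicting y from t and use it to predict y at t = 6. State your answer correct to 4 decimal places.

-0.9389

n = 5, Σx = 47, Σy = -15.6, Σxy = -185.9, Σx² = 503
Sxx = Σx² − (Σx)²/n = 503 − 441.8 = 61.2
Sxy = Σxy − (Σx)(Σy)/n = -185.9 − (-146.64) = -39.26
b = Sxy/Sxx = -39.26/61.2 = -0.641503
a = ȳ − b·x̄ = -3.12 − (-0.641503)·9.4 = 2.910131
ŷ(6) = a + b·6 = 2.910131 + (-0.641503)·6 = -0.938889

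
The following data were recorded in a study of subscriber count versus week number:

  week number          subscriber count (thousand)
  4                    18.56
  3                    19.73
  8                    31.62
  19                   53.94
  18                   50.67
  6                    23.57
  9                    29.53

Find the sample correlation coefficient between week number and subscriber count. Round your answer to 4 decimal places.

n = 7, Σx = 67, Σy = 227.62, Σxy = 2730.5, Σx² = 891, Σy² = 8638.1092
Sxx = Σx² − (Σx)²/n = 891 − 641.285714 = 249.714286
Sxy = Σxy − (Σx)(Σy)/n = 2730.5 − 2178.648571 = 551.851429
Syy = Σy² − (Σy)²/n = 8638.1092 − 7401.552057 = 1236.557143
r = Sxy/√(Sxx·Syy) = 551.851429/√(308785.983673) = 551.851429/555.685148 = 0.993101

0.9931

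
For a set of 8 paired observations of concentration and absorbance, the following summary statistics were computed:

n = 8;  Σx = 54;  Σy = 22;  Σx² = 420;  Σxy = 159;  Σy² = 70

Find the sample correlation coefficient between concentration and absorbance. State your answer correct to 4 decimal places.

Sxx = Σx² − (Σx)²/n = 420 − 364.5 = 55.5
Sxy = Σxy − (Σx)(Σy)/n = 159 − 148.5 = 10.5
Syy = Σy² − (Σy)²/n = 70 − 60.5 = 9.5
r = Sxy/√(Sxx·Syy) = 10.5/√(527.25) = 10.5/22.961925 = 0.457279

0.4573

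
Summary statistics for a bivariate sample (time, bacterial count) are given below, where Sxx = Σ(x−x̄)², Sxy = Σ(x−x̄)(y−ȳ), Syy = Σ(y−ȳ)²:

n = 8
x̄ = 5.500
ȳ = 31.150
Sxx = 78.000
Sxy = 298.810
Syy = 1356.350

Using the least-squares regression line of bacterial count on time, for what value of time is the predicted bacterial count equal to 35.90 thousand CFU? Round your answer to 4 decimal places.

b = Sxy/Sxx = 298.81/78 = 3.830897
a = ȳ − b·x̄ = 31.15 − 3.830897·5.5 = 10.080064
Set a + b·x = 35.90: x = (35.90 − 10.080064) / 3.830897 = 6.739918

6.7399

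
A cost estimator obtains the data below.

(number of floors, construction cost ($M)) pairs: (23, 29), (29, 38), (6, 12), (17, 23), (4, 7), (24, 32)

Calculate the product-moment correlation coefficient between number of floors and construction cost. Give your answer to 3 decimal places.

n = 6, Σx = 103, Σy = 141, Σxy = 3028, Σx² = 2287, Σy² = 4031
Sxx = Σx² − (Σx)²/n = 2287 − 1768.166667 = 518.833333
Sxy = Σxy − (Σx)(Σy)/n = 3028 − 2420.5 = 607.5
Syy = Σy² − (Σy)²/n = 4031 − 3313.5 = 717.5
r = Sxy/√(Sxx·Syy) = 607.5/√(372262.916667) = 607.5/610.133524 = 0.995684

0.996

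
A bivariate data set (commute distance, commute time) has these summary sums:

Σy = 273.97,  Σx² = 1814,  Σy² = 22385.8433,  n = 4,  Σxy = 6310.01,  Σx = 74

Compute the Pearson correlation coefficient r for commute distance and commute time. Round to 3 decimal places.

Sxx = Σx² − (Σx)²/n = 1814 − 1369 = 445
Sxy = Σxy − (Σx)(Σy)/n = 6310.01 − 5068.445 = 1241.565
Syy = Σy² − (Σy)²/n = 22385.8433 − 18764.890225 = 3620.953075
r = Sxy/√(Sxx·Syy) = 1241.565/√(1611324.118375) = 1241.565/1269.379423 = 0.978088

0.978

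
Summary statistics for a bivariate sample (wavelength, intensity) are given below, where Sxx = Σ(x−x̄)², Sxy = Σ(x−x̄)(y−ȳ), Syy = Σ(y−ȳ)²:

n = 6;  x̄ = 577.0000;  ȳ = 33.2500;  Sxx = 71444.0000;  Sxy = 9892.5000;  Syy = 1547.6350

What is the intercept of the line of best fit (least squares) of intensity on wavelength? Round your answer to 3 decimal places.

-46.644

b = Sxy/Sxx = 9892.5/71444 = 0.138465
a = ȳ − b·x̄ = 33.25 − 0.138465·577 = -46.644358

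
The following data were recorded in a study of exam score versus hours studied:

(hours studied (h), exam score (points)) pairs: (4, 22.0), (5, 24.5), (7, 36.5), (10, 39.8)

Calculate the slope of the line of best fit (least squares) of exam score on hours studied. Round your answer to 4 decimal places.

3.1333

n = 4, Σx = 26, Σy = 122.8, Σxy = 864, Σx² = 190
Sxx = Σx² − (Σx)²/n = 190 − 169 = 21
Sxy = Σxy − (Σx)(Σy)/n = 864 − 798.2 = 65.8
b = Sxy/Sxx = 65.8/21 = 3.133333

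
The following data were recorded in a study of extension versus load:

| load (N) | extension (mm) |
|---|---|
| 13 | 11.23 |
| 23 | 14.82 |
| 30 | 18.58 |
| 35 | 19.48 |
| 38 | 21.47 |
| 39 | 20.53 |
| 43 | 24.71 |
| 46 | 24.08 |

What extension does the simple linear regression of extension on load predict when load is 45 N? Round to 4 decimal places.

24.0988

n = 8, Σx = 267, Σy = 154.9, Σxy = 5512.79, Σx² = 9753
Sxx = Σx² − (Σx)²/n = 9753 − 8911.125 = 841.875
Sxy = Σxy − (Σx)(Σy)/n = 5512.79 − 5169.7875 = 343.0025
b = Sxy/Sxx = 343.0025/841.875 = 0.407427
a = ȳ − b·x̄ = 19.3625 − 0.407427·33.375 = 5.764628
ŷ(45) = a + b·45 = 5.764628 + 0.407427·45 = 24.098837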